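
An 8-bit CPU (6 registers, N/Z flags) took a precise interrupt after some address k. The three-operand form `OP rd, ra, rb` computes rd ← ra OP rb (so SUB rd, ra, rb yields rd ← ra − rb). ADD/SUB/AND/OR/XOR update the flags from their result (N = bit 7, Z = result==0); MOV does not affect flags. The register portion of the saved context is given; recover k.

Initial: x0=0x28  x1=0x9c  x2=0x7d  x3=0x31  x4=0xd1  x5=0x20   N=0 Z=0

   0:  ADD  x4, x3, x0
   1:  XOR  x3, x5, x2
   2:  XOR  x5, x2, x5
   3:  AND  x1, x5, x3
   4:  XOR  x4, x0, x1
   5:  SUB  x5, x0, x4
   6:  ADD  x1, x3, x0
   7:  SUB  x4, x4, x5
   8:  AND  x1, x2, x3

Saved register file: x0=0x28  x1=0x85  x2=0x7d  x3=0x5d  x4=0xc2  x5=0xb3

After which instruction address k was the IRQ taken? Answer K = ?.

K = 7

after  0: x0=0x28 x1=0x9c x2=0x7d x3=0x31 x4=0x59 x5=0x20  N=0 Z=0
after  1: x0=0x28 x1=0x9c x2=0x7d x3=0x5d x4=0x59 x5=0x20  N=0 Z=0
after  2: x0=0x28 x1=0x9c x2=0x7d x3=0x5d x4=0x59 x5=0x5d  N=0 Z=0
after  3: x0=0x28 x1=0x5d x2=0x7d x3=0x5d x4=0x59 x5=0x5d  N=0 Z=0
after  4: x0=0x28 x1=0x5d x2=0x7d x3=0x5d x4=0x75 x5=0x5d  N=0 Z=0
after  5: x0=0x28 x1=0x5d x2=0x7d x3=0x5d x4=0x75 x5=0xb3  N=1 Z=0
after  6: x0=0x28 x1=0x85 x2=0x7d x3=0x5d x4=0x75 x5=0xb3  N=1 Z=0
after  7: x0=0x28 x1=0x85 x2=0x7d x3=0x5d x4=0xc2 x5=0xb3  N=1 Z=0
-- IRQ taken; context saved, return-PC = 8 --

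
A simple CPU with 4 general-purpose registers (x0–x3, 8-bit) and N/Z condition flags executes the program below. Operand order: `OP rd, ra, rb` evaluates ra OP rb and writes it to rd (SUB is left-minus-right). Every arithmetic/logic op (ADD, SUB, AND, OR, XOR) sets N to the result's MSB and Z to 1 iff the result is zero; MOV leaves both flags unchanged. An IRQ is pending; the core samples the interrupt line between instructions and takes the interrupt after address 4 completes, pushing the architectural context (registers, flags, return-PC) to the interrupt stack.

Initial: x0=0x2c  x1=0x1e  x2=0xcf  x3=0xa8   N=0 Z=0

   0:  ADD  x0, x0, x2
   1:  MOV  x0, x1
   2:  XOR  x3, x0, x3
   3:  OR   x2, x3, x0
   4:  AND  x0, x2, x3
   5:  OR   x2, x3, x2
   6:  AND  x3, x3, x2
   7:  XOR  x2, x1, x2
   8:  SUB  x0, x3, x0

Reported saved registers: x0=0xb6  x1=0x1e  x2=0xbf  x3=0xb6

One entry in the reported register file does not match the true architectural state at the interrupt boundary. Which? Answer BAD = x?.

BAD = x2

after  0: x0=0xfb x1=0x1e x2=0xcf x3=0xa8  N=1 Z=0
after  1: x0=0x1e x1=0x1e x2=0xcf x3=0xa8  N=1 Z=0
after  2: x0=0x1e x1=0x1e x2=0xcf x3=0xb6  N=1 Z=0
after  3: x0=0x1e x1=0x1e x2=0xbe x3=0xb6  N=1 Z=0
after  4: x0=0xb6 x1=0x1e x2=0xbe x3=0xb6  N=1 Z=0
-- IRQ taken; context saved, return-PC = 5 --
mismatch: x2: reported 0xbf vs actual 0xbe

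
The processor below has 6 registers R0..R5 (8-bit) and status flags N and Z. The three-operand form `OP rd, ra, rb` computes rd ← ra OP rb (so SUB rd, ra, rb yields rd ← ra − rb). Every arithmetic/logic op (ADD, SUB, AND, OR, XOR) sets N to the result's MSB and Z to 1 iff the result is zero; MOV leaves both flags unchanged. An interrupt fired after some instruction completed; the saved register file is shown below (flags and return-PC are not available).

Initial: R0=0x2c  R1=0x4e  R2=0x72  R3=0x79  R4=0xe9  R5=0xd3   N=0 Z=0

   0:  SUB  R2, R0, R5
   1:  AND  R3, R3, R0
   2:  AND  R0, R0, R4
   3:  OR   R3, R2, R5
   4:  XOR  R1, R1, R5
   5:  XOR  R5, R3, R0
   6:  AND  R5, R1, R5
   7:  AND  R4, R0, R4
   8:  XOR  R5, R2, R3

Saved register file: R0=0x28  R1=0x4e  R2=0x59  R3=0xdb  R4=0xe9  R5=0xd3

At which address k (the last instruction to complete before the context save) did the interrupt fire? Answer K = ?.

K = 3

after  0: R0=0x2c R1=0x4e R2=0x59 R3=0x79 R4=0xe9 R5=0xd3  N=0 Z=0
after  1: R0=0x2c R1=0x4e R2=0x59 R3=0x28 R4=0xe9 R5=0xd3  N=0 Z=0
after  2: R0=0x28 R1=0x4e R2=0x59 R3=0x28 R4=0xe9 R5=0xd3  N=0 Z=0
after  3: R0=0x28 R1=0x4e R2=0x59 R3=0xdb R4=0xe9 R5=0xd3  N=1 Z=0
-- IRQ taken; context saved, return-PC = 4 --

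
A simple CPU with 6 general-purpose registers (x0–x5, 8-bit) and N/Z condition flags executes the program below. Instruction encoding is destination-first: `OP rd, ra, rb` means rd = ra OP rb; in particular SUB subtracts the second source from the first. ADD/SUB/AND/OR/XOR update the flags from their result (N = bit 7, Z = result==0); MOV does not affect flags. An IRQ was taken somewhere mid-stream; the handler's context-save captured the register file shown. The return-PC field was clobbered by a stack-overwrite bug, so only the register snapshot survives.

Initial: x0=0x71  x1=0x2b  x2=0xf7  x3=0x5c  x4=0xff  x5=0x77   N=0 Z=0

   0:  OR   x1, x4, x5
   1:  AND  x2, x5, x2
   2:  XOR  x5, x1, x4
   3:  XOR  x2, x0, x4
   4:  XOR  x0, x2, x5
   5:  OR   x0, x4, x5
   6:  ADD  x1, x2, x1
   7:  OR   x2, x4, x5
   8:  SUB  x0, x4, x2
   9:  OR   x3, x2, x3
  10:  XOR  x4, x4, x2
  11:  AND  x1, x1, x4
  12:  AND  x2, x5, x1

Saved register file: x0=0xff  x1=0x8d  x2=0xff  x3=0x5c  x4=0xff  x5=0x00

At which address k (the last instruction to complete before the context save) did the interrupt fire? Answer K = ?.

after  0: x0=0x71 x1=0xff x2=0xf7 x3=0x5c x4=0xff x5=0x77  N=1 Z=0
after  1: x0=0x71 x1=0xff x2=0x77 x3=0x5c x4=0xff x5=0x77  N=0 Z=0
after  2: x0=0x71 x1=0xff x2=0x77 x3=0x5c x4=0xff x5=0x00  N=0 Z=1
after  3: x0=0x71 x1=0xff x2=0x8e x3=0x5c x4=0xff x5=0x00  N=1 Z=0
after  4: x0=0x8e x1=0xff x2=0x8e x3=0x5c x4=0xff x5=0x00  N=1 Z=0
after  5: x0=0xff x1=0xff x2=0x8e x3=0x5c x4=0xff x5=0x00  N=1 Z=0
after  6: x0=0xff x1=0x8d x2=0x8e x3=0x5c x4=0xff x5=0x00  N=1 Z=0
after  7: x0=0xff x1=0x8d x2=0xff x3=0x5c x4=0xff x5=0x00  N=1 Z=0
-- IRQ taken; context saved, return-PC = 8 --

K = 7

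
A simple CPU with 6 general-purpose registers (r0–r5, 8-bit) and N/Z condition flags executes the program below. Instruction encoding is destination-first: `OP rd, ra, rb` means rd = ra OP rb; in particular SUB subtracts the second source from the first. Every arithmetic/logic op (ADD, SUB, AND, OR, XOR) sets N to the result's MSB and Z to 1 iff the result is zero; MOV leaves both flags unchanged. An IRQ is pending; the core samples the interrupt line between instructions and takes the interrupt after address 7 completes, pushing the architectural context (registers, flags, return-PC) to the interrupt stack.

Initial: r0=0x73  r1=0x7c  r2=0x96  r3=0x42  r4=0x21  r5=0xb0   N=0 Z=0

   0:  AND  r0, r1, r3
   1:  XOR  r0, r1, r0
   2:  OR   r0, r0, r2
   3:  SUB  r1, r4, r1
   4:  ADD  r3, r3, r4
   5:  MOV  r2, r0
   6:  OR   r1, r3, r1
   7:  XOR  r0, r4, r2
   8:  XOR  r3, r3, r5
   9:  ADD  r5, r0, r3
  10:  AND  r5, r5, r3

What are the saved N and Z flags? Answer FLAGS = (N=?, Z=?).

after  0: r0=0x40 r1=0x7c r2=0x96 r3=0x42 r4=0x21 r5=0xb0  N=0 Z=0
after  1: r0=0x3c r1=0x7c r2=0x96 r3=0x42 r4=0x21 r5=0xb0  N=0 Z=0
after  2: r0=0xbe r1=0x7c r2=0x96 r3=0x42 r4=0x21 r5=0xb0  N=1 Z=0
after  3: r0=0xbe r1=0xa5 r2=0x96 r3=0x42 r4=0x21 r5=0xb0  N=1 Z=0
after  4: r0=0xbe r1=0xa5 r2=0x96 r3=0x63 r4=0x21 r5=0xb0  N=0 Z=0
after  5: r0=0xbe r1=0xa5 r2=0xbe r3=0x63 r4=0x21 r5=0xb0  N=0 Z=0
after  6: r0=0xbe r1=0xe7 r2=0xbe r3=0x63 r4=0x21 r5=0xb0  N=1 Z=0
after  7: r0=0x9f r1=0xe7 r2=0xbe r3=0x63 r4=0x21 r5=0xb0  N=1 Z=0
-- IRQ taken; context saved, return-PC = 8 --

FLAGS = (N=1, Z=0)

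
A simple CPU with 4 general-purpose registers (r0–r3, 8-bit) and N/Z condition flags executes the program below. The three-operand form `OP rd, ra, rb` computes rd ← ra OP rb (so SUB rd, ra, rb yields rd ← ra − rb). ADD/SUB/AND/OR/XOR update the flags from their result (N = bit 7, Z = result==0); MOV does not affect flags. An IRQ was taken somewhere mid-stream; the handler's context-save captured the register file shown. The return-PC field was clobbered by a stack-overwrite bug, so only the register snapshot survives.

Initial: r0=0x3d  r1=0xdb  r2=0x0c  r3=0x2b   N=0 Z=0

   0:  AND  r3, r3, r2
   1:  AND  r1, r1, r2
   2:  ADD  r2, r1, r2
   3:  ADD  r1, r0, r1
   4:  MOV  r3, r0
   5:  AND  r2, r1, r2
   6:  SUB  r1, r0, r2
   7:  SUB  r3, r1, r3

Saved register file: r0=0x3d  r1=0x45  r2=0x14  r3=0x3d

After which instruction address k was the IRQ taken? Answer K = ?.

after  0: r0=0x3d r1=0xdb r2=0x0c r3=0x08  N=0 Z=0
after  1: r0=0x3d r1=0x08 r2=0x0c r3=0x08  N=0 Z=0
after  2: r0=0x3d r1=0x08 r2=0x14 r3=0x08  N=0 Z=0
after  3: r0=0x3d r1=0x45 r2=0x14 r3=0x08  N=0 Z=0
after  4: r0=0x3d r1=0x45 r2=0x14 r3=0x3d  N=0 Z=0
-- IRQ taken; context saved, return-PC = 5 --

K = 4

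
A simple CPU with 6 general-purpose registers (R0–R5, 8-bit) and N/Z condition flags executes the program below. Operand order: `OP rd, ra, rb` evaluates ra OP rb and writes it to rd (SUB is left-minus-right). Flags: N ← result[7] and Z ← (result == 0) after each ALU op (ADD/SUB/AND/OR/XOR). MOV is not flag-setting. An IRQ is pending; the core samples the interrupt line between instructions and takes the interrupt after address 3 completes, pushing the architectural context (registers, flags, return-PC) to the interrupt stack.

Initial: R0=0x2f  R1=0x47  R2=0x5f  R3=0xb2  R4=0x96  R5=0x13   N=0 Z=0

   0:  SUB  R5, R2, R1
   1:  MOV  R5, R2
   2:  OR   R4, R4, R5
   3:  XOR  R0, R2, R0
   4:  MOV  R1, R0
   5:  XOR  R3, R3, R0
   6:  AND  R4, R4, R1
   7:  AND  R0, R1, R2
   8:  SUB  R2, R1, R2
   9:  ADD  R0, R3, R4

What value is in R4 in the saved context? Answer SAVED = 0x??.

after  0: R0=0x2f R1=0x47 R2=0x5f R3=0xb2 R4=0x96 R5=0x18  N=0 Z=0
after  1: R0=0x2f R1=0x47 R2=0x5f R3=0xb2 R4=0x96 R5=0x5f  N=0 Z=0
after  2: R0=0x2f R1=0x47 R2=0x5f R3=0xb2 R4=0xdf R5=0x5f  N=1 Z=0
after  3: R0=0x70 R1=0x47 R2=0x5f R3=0xb2 R4=0xdf R5=0x5f  N=0 Z=0
-- IRQ taken; context saved, return-PC = 4 --

SAVED = 0xdf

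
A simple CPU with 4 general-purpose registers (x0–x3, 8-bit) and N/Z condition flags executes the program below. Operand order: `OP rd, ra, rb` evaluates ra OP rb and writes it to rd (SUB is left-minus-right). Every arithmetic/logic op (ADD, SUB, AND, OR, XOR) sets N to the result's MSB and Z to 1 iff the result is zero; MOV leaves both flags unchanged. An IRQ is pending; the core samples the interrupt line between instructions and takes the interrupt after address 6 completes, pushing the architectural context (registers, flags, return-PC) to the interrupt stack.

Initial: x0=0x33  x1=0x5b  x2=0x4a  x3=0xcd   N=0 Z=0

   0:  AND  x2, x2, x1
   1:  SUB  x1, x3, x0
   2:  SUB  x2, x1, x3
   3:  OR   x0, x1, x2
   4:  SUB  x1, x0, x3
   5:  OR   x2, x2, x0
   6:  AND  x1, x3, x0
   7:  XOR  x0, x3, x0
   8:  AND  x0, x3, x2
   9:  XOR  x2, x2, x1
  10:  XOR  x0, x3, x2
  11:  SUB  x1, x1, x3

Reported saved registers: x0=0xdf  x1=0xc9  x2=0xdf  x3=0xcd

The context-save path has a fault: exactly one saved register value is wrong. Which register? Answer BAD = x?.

after  0: x0=0x33 x1=0x5b x2=0x4a x3=0xcd  N=0 Z=0
after  1: x0=0x33 x1=0x9a x2=0x4a x3=0xcd  N=1 Z=0
after  2: x0=0x33 x1=0x9a x2=0xcd x3=0xcd  N=1 Z=0
after  3: x0=0xdf x1=0x9a x2=0xcd x3=0xcd  N=1 Z=0
after  4: x0=0xdf x1=0x12 x2=0xcd x3=0xcd  N=0 Z=0
after  5: x0=0xdf x1=0x12 x2=0xdf x3=0xcd  N=1 Z=0
after  6: x0=0xdf x1=0xcd x2=0xdf x3=0xcd  N=1 Z=0
-- IRQ taken; context saved, return-PC = 7 --
mismatch: x1: reported 0xc9 vs actual 0xcd

BAD = x1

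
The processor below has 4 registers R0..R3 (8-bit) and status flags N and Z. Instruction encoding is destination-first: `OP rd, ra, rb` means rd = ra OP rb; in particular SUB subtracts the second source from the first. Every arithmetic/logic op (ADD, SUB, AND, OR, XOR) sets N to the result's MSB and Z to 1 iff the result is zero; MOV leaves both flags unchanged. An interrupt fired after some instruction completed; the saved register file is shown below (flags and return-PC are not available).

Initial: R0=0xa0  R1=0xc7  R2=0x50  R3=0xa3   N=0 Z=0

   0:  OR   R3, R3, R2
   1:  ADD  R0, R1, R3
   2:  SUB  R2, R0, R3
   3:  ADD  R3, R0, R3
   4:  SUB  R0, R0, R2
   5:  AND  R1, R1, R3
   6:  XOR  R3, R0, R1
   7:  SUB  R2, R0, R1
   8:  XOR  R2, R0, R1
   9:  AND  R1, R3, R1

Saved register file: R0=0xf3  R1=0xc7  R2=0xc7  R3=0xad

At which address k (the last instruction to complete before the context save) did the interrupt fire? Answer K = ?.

K = 4

after  0: R0=0xa0 R1=0xc7 R2=0x50 R3=0xf3  N=1 Z=0
after  1: R0=0xba R1=0xc7 R2=0x50 R3=0xf3  N=1 Z=0
after  2: R0=0xba R1=0xc7 R2=0xc7 R3=0xf3  N=1 Z=0
after  3: R0=0xba R1=0xc7 R2=0xc7 R3=0xad  N=1 Z=0
after  4: R0=0xf3 R1=0xc7 R2=0xc7 R3=0xad  N=1 Z=0
-- IRQ taken; context saved, return-PC = 5 --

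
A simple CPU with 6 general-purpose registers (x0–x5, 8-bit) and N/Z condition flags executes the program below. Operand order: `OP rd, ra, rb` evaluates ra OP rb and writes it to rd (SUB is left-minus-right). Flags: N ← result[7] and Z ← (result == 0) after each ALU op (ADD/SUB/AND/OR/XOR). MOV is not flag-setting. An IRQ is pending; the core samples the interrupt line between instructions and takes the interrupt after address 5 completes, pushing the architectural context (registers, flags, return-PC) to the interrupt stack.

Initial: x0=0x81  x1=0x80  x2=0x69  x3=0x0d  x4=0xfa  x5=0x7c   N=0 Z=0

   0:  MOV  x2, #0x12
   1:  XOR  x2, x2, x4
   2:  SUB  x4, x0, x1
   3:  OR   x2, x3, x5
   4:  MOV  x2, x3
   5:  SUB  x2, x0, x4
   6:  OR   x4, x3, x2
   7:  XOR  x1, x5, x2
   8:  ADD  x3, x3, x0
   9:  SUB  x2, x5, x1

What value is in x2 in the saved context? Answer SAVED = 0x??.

SAVED = 0x80

after  0: x0=0x81 x1=0x80 x2=0x12 x3=0x0d x4=0xfa x5=0x7c  N=0 Z=0
after  1: x0=0x81 x1=0x80 x2=0xe8 x3=0x0d x4=0xfa x5=0x7c  N=1 Z=0
after  2: x0=0x81 x1=0x80 x2=0xe8 x3=0x0d x4=0x01 x5=0x7c  N=0 Z=0
after  3: x0=0x81 x1=0x80 x2=0x7d x3=0x0d x4=0x01 x5=0x7c  N=0 Z=0
after  4: x0=0x81 x1=0x80 x2=0x0d x3=0x0d x4=0x01 x5=0x7c  N=0 Z=0
after  5: x0=0x81 x1=0x80 x2=0x80 x3=0x0d x4=0x01 x5=0x7c  N=1 Z=0
-- IRQ taken; context saved, return-PC = 6 --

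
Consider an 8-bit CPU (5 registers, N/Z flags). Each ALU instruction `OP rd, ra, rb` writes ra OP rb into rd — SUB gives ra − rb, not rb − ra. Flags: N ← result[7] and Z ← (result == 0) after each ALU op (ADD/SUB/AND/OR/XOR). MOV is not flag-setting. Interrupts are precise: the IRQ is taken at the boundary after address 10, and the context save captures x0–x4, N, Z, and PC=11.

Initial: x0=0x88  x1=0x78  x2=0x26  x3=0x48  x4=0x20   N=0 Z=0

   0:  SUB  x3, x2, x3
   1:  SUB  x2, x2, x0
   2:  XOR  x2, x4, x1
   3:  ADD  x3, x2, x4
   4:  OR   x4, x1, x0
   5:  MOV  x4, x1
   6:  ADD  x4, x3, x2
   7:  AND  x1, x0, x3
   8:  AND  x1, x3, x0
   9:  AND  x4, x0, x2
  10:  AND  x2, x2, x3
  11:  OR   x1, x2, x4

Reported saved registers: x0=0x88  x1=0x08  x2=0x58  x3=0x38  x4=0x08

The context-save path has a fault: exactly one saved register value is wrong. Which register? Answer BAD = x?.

after  0: x0=0x88 x1=0x78 x2=0x26 x3=0xde x4=0x20  N=1 Z=0
after  1: x0=0x88 x1=0x78 x2=0x9e x3=0xde x4=0x20  N=1 Z=0
after  2: x0=0x88 x1=0x78 x2=0x58 x3=0xde x4=0x20  N=0 Z=0
after  3: x0=0x88 x1=0x78 x2=0x58 x3=0x78 x4=0x20  N=0 Z=0
after  4: x0=0x88 x1=0x78 x2=0x58 x3=0x78 x4=0xf8  N=1 Z=0
after  5: x0=0x88 x1=0x78 x2=0x58 x3=0x78 x4=0x78  N=1 Z=0
after  6: x0=0x88 x1=0x78 x2=0x58 x3=0x78 x4=0xd0  N=1 Z=0
after  7: x0=0x88 x1=0x08 x2=0x58 x3=0x78 x4=0xd0  N=0 Z=0
after  8: x0=0x88 x1=0x08 x2=0x58 x3=0x78 x4=0xd0  N=0 Z=0
after  9: x0=0x88 x1=0x08 x2=0x58 x3=0x78 x4=0x08  N=0 Z=0
after 10: x0=0x88 x1=0x08 x2=0x58 x3=0x78 x4=0x08  N=0 Z=0
-- IRQ taken; context saved, return-PC = 11 --
mismatch: x3: reported 0x38 vs actual 0x78

BAD = x3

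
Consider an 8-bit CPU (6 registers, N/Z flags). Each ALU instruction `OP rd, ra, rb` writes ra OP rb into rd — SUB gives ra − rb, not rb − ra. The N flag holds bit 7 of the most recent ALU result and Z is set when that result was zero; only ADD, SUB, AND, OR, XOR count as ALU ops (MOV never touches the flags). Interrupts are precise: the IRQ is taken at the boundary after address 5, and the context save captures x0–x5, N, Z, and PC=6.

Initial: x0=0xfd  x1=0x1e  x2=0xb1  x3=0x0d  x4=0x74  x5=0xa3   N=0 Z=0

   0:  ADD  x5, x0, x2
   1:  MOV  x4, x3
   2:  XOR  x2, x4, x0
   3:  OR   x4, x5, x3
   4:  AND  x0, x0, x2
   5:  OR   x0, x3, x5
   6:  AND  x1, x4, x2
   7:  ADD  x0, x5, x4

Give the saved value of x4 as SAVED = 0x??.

SAVED = 0xaf

after  0: x0=0xfd x1=0x1e x2=0xb1 x3=0x0d x4=0x74 x5=0xae  N=1 Z=0
after  1: x0=0xfd x1=0x1e x2=0xb1 x3=0x0d x4=0x0d x5=0xae  N=1 Z=0
after  2: x0=0xfd x1=0x1e x2=0xf0 x3=0x0d x4=0x0d x5=0xae  N=1 Z=0
after  3: x0=0xfd x1=0x1e x2=0xf0 x3=0x0d x4=0xaf x5=0xae  N=1 Z=0
after  4: x0=0xf0 x1=0x1e x2=0xf0 x3=0x0d x4=0xaf x5=0xae  N=1 Z=0
after  5: x0=0xaf x1=0x1e x2=0xf0 x3=0x0d x4=0xaf x5=0xae  N=1 Z=0
-- IRQ taken; context saved, return-PC = 6 --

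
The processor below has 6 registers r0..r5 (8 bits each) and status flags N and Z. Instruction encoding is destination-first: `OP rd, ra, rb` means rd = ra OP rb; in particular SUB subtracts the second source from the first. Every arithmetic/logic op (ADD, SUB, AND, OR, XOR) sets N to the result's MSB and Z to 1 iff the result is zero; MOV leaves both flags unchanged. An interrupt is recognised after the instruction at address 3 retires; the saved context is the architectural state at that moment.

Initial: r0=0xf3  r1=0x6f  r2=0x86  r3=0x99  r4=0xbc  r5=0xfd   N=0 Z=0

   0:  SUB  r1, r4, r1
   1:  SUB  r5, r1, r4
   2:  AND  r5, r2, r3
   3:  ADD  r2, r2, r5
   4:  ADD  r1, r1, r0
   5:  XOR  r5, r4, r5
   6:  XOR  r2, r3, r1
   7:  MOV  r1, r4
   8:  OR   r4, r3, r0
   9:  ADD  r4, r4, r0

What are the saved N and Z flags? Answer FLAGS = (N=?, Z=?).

FLAGS = (N=0, Z=0)

after  0: r0=0xf3 r1=0x4d r2=0x86 r3=0x99 r4=0xbc r5=0xfd  N=0 Z=0
after  1: r0=0xf3 r1=0x4d r2=0x86 r3=0x99 r4=0xbc r5=0x91  N=1 Z=0
after  2: r0=0xf3 r1=0x4d r2=0x86 r3=0x99 r4=0xbc r5=0x80  N=1 Z=0
after  3: r0=0xf3 r1=0x4d r2=0x06 r3=0x99 r4=0xbc r5=0x80  N=0 Z=0
-- IRQ taken; context saved, return-PC = 4 --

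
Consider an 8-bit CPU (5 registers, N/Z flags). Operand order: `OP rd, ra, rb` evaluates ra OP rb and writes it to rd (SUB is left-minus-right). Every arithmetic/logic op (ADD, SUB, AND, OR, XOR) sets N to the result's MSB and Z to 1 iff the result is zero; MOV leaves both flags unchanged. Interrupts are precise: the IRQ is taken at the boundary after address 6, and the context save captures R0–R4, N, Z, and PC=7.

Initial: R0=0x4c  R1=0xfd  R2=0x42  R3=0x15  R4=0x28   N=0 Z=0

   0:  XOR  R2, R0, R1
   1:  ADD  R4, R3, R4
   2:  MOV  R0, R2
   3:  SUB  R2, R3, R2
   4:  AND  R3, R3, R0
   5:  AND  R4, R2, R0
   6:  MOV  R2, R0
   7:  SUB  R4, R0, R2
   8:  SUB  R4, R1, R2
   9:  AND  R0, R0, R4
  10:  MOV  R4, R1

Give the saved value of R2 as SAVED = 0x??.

SAVED = 0xb1

after  0: R0=0x4c R1=0xfd R2=0xb1 R3=0x15 R4=0x28  N=1 Z=0
after  1: R0=0x4c R1=0xfd R2=0xb1 R3=0x15 R4=0x3d  N=0 Z=0
after  2: R0=0xb1 R1=0xfd R2=0xb1 R3=0x15 R4=0x3d  N=0 Z=0
after  3: R0=0xb1 R1=0xfd R2=0x64 R3=0x15 R4=0x3d  N=0 Z=0
after  4: R0=0xb1 R1=0xfd R2=0x64 R3=0x11 R4=0x3d  N=0 Z=0
after  5: R0=0xb1 R1=0xfd R2=0x64 R3=0x11 R4=0x20  N=0 Z=0
after  6: R0=0xb1 R1=0xfd R2=0xb1 R3=0x11 R4=0x20  N=0 Z=0
-- IRQ taken; context saved, return-PC = 7 --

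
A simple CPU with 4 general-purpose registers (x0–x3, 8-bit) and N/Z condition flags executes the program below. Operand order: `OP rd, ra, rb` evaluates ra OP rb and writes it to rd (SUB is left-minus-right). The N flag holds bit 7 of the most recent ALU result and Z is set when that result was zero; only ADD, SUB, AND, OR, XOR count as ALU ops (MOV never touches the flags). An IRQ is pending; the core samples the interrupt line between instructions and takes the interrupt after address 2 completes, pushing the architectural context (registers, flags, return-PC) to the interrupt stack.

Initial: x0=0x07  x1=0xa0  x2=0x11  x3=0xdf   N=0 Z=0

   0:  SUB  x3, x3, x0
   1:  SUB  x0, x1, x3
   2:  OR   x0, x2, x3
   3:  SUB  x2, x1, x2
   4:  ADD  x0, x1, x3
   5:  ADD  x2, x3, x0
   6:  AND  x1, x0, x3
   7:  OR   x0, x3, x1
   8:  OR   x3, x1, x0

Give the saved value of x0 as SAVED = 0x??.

after  0: x0=0x07 x1=0xa0 x2=0x11 x3=0xd8  N=1 Z=0
after  1: x0=0xc8 x1=0xa0 x2=0x11 x3=0xd8  N=1 Z=0
after  2: x0=0xd9 x1=0xa0 x2=0x11 x3=0xd8  N=1 Z=0
-- IRQ taken; context saved, return-PC = 3 --

SAVED = 0xd9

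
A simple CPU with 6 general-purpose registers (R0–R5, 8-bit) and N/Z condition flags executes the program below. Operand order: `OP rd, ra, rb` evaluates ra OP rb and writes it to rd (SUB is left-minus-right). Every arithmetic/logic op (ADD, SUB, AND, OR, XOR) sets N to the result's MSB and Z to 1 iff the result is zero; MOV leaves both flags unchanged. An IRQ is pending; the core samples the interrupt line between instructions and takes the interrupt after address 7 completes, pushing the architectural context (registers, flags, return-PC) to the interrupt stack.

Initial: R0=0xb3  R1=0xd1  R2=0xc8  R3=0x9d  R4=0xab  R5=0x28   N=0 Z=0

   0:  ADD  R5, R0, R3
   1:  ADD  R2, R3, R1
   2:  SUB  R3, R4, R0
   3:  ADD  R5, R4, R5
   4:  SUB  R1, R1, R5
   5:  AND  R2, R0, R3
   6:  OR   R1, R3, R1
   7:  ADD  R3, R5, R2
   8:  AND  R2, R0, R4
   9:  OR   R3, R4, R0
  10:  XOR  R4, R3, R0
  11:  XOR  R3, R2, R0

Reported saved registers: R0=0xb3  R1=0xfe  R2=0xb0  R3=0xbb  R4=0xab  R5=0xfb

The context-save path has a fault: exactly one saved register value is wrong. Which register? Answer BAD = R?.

BAD = R3

after  0: R0=0xb3 R1=0xd1 R2=0xc8 R3=0x9d R4=0xab R5=0x50  N=0 Z=0
after  1: R0=0xb3 R1=0xd1 R2=0x6e R3=0x9d R4=0xab R5=0x50  N=0 Z=0
after  2: R0=0xb3 R1=0xd1 R2=0x6e R3=0xf8 R4=0xab R5=0x50  N=1 Z=0
after  3: R0=0xb3 R1=0xd1 R2=0x6e R3=0xf8 R4=0xab R5=0xfb  N=1 Z=0
after  4: R0=0xb3 R1=0xd6 R2=0x6e R3=0xf8 R4=0xab R5=0xfb  N=1 Z=0
after  5: R0=0xb3 R1=0xd6 R2=0xb0 R3=0xf8 R4=0xab R5=0xfb  N=1 Z=0
after  6: R0=0xb3 R1=0xfe R2=0xb0 R3=0xf8 R4=0xab R5=0xfb  N=1 Z=0
after  7: R0=0xb3 R1=0xfe R2=0xb0 R3=0xab R4=0xab R5=0xfb  N=1 Z=0
-- IRQ taken; context saved, return-PC = 8 --
mismatch: R3: reported 0xbb vs actual 0xab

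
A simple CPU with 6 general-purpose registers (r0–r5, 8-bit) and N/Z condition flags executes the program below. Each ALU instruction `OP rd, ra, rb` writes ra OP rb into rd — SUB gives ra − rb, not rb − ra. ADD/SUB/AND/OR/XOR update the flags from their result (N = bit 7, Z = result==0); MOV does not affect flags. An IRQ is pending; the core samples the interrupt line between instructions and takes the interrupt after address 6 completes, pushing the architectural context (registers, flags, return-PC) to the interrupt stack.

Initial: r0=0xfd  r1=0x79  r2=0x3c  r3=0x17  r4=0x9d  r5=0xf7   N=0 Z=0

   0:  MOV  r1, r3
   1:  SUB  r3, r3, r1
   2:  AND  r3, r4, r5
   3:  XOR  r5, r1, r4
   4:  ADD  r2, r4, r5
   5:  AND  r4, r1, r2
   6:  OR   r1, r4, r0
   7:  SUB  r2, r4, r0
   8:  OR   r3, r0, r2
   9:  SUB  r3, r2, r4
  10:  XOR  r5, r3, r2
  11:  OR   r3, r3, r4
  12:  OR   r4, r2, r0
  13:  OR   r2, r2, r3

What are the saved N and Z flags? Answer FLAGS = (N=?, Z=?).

after  0: r0=0xfd r1=0x17 r2=0x3c r3=0x17 r4=0x9d r5=0xf7  N=0 Z=0
after  1: r0=0xfd r1=0x17 r2=0x3c r3=0x00 r4=0x9d r5=0xf7  N=0 Z=1
after  2: r0=0xfd r1=0x17 r2=0x3c r3=0x95 r4=0x9d r5=0xf7  N=1 Z=0
after  3: r0=0xfd r1=0x17 r2=0x3c r3=0x95 r4=0x9d r5=0x8a  N=1 Z=0
after  4: r0=0xfd r1=0x17 r2=0x27 r3=0x95 r4=0x9d r5=0x8a  N=0 Z=0
after  5: r0=0xfd r1=0x17 r2=0x27 r3=0x95 r4=0x07 r5=0x8a  N=0 Z=0
after  6: r0=0xfd r1=0xff r2=0x27 r3=0x95 r4=0x07 r5=0x8a  N=1 Z=0
-- IRQ taken; context saved, return-PC = 7 --

FLAGS = (N=1, Z=0)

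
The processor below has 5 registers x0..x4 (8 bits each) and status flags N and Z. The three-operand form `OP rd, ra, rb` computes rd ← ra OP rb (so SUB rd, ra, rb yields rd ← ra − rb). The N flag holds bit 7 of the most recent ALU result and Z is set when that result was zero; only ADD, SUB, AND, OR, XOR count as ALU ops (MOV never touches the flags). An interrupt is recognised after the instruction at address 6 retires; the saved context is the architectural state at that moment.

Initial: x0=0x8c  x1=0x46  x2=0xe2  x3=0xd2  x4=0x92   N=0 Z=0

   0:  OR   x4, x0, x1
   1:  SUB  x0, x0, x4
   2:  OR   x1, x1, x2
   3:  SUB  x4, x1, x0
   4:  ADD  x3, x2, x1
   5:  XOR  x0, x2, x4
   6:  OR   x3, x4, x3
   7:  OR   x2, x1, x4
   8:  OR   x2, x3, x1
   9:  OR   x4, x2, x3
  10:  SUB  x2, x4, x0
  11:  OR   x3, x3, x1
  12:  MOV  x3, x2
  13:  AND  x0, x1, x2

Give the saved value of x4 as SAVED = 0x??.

after  0: x0=0x8c x1=0x46 x2=0xe2 x3=0xd2 x4=0xce  N=1 Z=0
after  1: x0=0xbe x1=0x46 x2=0xe2 x3=0xd2 x4=0xce  N=1 Z=0
after  2: x0=0xbe x1=0xe6 x2=0xe2 x3=0xd2 x4=0xce  N=1 Z=0
after  3: x0=0xbe x1=0xe6 x2=0xe2 x3=0xd2 x4=0x28  N=0 Z=0
after  4: x0=0xbe x1=0xe6 x2=0xe2 x3=0xc8 x4=0x28  N=1 Z=0
after  5: x0=0xca x1=0xe6 x2=0xe2 x3=0xc8 x4=0x28  N=1 Z=0
after  6: x0=0xca x1=0xe6 x2=0xe2 x3=0xe8 x4=0x28  N=1 Z=0
-- IRQ taken; context saved, return-PC = 7 --

SAVED = 0x28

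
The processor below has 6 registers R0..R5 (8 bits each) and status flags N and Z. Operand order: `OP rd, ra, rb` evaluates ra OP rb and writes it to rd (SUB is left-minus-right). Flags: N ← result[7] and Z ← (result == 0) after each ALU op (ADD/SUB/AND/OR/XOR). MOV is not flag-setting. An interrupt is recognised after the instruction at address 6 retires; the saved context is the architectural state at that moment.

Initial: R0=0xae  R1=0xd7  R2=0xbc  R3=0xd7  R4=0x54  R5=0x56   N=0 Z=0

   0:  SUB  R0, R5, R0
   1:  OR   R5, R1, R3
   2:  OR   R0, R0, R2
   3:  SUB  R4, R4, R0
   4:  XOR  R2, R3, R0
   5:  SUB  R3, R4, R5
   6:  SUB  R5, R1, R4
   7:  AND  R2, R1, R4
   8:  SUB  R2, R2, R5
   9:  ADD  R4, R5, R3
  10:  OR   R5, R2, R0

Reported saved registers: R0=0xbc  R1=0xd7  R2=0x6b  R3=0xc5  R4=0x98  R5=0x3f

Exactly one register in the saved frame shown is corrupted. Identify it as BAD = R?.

after  0: R0=0xa8 R1=0xd7 R2=0xbc R3=0xd7 R4=0x54 R5=0x56  N=1 Z=0
after  1: R0=0xa8 R1=0xd7 R2=0xbc R3=0xd7 R4=0x54 R5=0xd7  N=1 Z=0
after  2: R0=0xbc R1=0xd7 R2=0xbc R3=0xd7 R4=0x54 R5=0xd7  N=1 Z=0
after  3: R0=0xbc R1=0xd7 R2=0xbc R3=0xd7 R4=0x98 R5=0xd7  N=1 Z=0
after  4: R0=0xbc R1=0xd7 R2=0x6b R3=0xd7 R4=0x98 R5=0xd7  N=0 Z=0
after  5: R0=0xbc R1=0xd7 R2=0x6b R3=0xc1 R4=0x98 R5=0xd7  N=1 Z=0
after  6: R0=0xbc R1=0xd7 R2=0x6b R3=0xc1 R4=0x98 R5=0x3f  N=0 Z=0
-- IRQ taken; context saved, return-PC = 7 --
mismatch: R3: reported 0xc5 vs actual 0xc1

BAD = R3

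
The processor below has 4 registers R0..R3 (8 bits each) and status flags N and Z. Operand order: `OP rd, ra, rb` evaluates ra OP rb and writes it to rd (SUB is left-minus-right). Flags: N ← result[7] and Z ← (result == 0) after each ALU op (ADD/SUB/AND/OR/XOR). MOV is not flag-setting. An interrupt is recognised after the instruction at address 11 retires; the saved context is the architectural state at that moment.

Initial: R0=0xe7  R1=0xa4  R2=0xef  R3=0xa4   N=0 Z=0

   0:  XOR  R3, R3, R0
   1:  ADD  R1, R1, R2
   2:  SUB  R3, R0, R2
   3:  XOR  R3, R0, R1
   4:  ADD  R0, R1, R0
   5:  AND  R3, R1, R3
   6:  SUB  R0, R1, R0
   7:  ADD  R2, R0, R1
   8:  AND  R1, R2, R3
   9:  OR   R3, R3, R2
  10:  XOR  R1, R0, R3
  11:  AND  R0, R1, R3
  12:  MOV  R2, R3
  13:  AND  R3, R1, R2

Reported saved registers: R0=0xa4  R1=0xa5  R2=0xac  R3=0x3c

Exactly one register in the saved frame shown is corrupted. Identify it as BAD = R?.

BAD = R3

after  0: R0=0xe7 R1=0xa4 R2=0xef R3=0x43  N=0 Z=0
after  1: R0=0xe7 R1=0x93 R2=0xef R3=0x43  N=1 Z=0
after  2: R0=0xe7 R1=0x93 R2=0xef R3=0xf8  N=1 Z=0
after  3: R0=0xe7 R1=0x93 R2=0xef R3=0x74  N=0 Z=0
after  4: R0=0x7a R1=0x93 R2=0xef R3=0x74  N=0 Z=0
after  5: R0=0x7a R1=0x93 R2=0xef R3=0x10  N=0 Z=0
after  6: R0=0x19 R1=0x93 R2=0xef R3=0x10  N=0 Z=0
after  7: R0=0x19 R1=0x93 R2=0xac R3=0x10  N=1 Z=0
after  8: R0=0x19 R1=0x00 R2=0xac R3=0x10  N=0 Z=1
after  9: R0=0x19 R1=0x00 R2=0xac R3=0xbc  N=1 Z=0
after 10: R0=0x19 R1=0xa5 R2=0xac R3=0xbc  N=1 Z=0
after 11: R0=0xa4 R1=0xa5 R2=0xac R3=0xbc  N=1 Z=0
-- IRQ taken; context saved, return-PC = 12 --
mismatch: R3: reported 0x3c vs actual 0xbc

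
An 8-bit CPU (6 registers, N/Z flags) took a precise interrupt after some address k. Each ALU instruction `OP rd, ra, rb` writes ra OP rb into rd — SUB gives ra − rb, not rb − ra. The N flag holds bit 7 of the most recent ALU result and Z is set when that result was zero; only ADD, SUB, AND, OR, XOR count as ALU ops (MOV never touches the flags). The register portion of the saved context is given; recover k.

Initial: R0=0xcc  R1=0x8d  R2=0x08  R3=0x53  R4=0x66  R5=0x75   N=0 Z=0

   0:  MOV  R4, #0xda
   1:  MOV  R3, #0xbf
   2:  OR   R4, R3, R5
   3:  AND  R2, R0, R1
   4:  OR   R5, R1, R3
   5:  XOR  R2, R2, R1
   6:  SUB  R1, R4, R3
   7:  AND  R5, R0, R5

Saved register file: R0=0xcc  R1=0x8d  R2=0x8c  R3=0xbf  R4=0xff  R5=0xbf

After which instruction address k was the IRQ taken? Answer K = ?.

K = 4

after  0: R0=0xcc R1=0x8d R2=0x08 R3=0x53 R4=0xda R5=0x75  N=0 Z=0
after  1: R0=0xcc R1=0x8d R2=0x08 R3=0xbf R4=0xda R5=0x75  N=0 Z=0
after  2: R0=0xcc R1=0x8d R2=0x08 R3=0xbf R4=0xff R5=0x75  N=1 Z=0
after  3: R0=0xcc R1=0x8d R2=0x8c R3=0xbf R4=0xff R5=0x75  N=1 Z=0
after  4: R0=0xcc R1=0x8d R2=0x8c R3=0xbf R4=0xff R5=0xbf  N=1 Z=0
-- IRQ taken; context saved, return-PC = 5 --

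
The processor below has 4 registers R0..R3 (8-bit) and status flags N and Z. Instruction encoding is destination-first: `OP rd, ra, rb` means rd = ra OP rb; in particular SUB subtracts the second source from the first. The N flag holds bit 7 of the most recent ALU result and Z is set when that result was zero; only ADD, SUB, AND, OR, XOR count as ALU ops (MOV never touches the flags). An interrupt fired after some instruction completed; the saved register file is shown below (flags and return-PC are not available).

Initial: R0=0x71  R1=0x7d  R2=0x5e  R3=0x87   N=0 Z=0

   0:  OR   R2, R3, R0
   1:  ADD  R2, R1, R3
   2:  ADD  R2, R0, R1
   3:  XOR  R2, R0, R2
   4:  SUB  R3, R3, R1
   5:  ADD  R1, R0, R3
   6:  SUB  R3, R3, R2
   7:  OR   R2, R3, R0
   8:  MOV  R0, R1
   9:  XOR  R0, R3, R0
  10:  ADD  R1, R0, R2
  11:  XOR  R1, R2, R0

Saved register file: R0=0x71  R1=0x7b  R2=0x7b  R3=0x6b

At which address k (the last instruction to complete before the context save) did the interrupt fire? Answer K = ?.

K = 7

after  0: R0=0x71 R1=0x7d R2=0xf7 R3=0x87  N=1 Z=0
after  1: R0=0x71 R1=0x7d R2=0x04 R3=0x87  N=0 Z=0
after  2: R0=0x71 R1=0x7d R2=0xee R3=0x87  N=1 Z=0
after  3: R0=0x71 R1=0x7d R2=0x9f R3=0x87  N=1 Z=0
after  4: R0=0x71 R1=0x7d R2=0x9f R3=0x0a  N=0 Z=0
after  5: R0=0x71 R1=0x7b R2=0x9f R3=0x0a  N=0 Z=0
after  6: R0=0x71 R1=0x7b R2=0x9f R3=0x6b  N=0 Z=0
after  7: R0=0x71 R1=0x7b R2=0x7b R3=0x6b  N=0 Z=0
-- IRQ taken; context saved, return-PC = 8 --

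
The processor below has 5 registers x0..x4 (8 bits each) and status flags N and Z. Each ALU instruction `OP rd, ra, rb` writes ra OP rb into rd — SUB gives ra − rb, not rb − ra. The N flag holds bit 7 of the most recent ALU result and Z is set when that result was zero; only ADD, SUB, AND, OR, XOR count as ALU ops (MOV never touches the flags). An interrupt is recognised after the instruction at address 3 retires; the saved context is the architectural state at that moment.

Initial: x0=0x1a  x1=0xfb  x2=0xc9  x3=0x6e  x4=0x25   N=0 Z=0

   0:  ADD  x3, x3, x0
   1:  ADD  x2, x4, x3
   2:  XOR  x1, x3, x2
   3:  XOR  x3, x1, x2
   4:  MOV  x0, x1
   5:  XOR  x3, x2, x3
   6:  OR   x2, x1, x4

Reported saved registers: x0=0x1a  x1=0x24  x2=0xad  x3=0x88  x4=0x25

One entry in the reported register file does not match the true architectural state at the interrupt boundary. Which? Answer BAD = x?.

BAD = x1

after  0: x0=0x1a x1=0xfb x2=0xc9 x3=0x88 x4=0x25  N=1 Z=0
after  1: x0=0x1a x1=0xfb x2=0xad x3=0x88 x4=0x25  N=1 Z=0
after  2: x0=0x1a x1=0x25 x2=0xad x3=0x88 x4=0x25  N=0 Z=0
after  3: x0=0x1a x1=0x25 x2=0xad x3=0x88 x4=0x25  N=1 Z=0
-- IRQ taken; context saved, return-PC = 4 --
mismatch: x1: reported 0x24 vs actual 0x25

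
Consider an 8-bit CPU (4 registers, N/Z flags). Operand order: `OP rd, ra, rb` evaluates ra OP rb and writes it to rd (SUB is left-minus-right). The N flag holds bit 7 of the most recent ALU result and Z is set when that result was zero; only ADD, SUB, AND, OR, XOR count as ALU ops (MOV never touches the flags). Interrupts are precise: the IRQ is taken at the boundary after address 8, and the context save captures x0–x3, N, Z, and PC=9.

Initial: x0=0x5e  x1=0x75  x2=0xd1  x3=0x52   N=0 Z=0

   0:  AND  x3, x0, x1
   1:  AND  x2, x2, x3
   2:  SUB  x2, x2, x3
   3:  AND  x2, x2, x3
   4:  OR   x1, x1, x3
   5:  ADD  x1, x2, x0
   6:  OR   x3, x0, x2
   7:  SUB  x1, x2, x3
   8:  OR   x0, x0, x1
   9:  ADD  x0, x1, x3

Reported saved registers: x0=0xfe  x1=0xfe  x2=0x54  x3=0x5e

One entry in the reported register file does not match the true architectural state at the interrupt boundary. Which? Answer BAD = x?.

BAD = x1

after  0: x0=0x5e x1=0x75 x2=0xd1 x3=0x54  N=0 Z=0
after  1: x0=0x5e x1=0x75 x2=0x50 x3=0x54  N=0 Z=0
after  2: x0=0x5e x1=0x75 x2=0xfc x3=0x54  N=1 Z=0
after  3: x0=0x5e x1=0x75 x2=0x54 x3=0x54  N=0 Z=0
after  4: x0=0x5e x1=0x75 x2=0x54 x3=0x54  N=0 Z=0
after  5: x0=0x5e x1=0xb2 x2=0x54 x3=0x54  N=1 Z=0
after  6: x0=0x5e x1=0xb2 x2=0x54 x3=0x5e  N=0 Z=0
after  7: x0=0x5e x1=0xf6 x2=0x54 x3=0x5e  N=1 Z=0
after  8: x0=0xfe x1=0xf6 x2=0x54 x3=0x5e  N=1 Z=0
-- IRQ taken; context saved, return-PC = 9 --
mismatch: x1: reported 0xfe vs actual 0xf6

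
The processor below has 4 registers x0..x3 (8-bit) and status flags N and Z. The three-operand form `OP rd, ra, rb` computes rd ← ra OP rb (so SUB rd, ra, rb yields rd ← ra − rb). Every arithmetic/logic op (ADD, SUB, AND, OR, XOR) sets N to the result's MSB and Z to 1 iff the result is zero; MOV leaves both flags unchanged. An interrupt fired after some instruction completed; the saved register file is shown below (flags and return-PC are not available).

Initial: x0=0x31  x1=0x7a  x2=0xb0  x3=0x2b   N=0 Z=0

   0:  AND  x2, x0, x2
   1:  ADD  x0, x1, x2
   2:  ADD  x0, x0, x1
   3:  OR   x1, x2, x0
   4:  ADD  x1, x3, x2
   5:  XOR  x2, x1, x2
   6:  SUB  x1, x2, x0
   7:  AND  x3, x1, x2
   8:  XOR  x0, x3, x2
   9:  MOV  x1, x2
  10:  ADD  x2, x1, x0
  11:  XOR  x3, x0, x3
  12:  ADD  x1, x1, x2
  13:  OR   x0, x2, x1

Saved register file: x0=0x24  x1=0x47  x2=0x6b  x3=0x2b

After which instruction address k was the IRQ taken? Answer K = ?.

K = 6

after  0: x0=0x31 x1=0x7a x2=0x30 x3=0x2b  N=0 Z=0
after  1: x0=0xaa x1=0x7a x2=0x30 x3=0x2b  N=1 Z=0
after  2: x0=0x24 x1=0x7a x2=0x30 x3=0x2b  N=0 Z=0
after  3: x0=0x24 x1=0x34 x2=0x30 x3=0x2b  N=0 Z=0
after  4: x0=0x24 x1=0x5b x2=0x30 x3=0x2b  N=0 Z=0
after  5: x0=0x24 x1=0x5b x2=0x6b x3=0x2b  N=0 Z=0
after  6: x0=0x24 x1=0x47 x2=0x6b x3=0x2b  N=0 Z=0
-- IRQ taken; context saved, return-PC = 7 --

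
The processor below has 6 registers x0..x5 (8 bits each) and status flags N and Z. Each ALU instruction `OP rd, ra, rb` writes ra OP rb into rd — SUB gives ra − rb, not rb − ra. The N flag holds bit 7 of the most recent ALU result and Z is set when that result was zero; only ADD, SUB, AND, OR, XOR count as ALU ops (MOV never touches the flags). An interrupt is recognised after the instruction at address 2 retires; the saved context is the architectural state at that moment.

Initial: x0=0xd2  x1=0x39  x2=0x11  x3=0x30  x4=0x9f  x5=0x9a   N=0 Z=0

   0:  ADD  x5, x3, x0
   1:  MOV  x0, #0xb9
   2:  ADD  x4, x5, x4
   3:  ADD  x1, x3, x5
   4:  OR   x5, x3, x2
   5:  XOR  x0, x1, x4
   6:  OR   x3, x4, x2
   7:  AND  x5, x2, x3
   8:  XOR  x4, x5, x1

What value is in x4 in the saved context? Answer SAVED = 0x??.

SAVED = 0xa1

after  0: x0=0xd2 x1=0x39 x2=0x11 x3=0x30 x4=0x9f x5=0x02  N=0 Z=0
after  1: x0=0xb9 x1=0x39 x2=0x11 x3=0x30 x4=0x9f x5=0x02  N=0 Z=0
after  2: x0=0xb9 x1=0x39 x2=0x11 x3=0x30 x4=0xa1 x5=0x02  N=1 Z=0
-- IRQ taken; context saved, return-PC = 3 --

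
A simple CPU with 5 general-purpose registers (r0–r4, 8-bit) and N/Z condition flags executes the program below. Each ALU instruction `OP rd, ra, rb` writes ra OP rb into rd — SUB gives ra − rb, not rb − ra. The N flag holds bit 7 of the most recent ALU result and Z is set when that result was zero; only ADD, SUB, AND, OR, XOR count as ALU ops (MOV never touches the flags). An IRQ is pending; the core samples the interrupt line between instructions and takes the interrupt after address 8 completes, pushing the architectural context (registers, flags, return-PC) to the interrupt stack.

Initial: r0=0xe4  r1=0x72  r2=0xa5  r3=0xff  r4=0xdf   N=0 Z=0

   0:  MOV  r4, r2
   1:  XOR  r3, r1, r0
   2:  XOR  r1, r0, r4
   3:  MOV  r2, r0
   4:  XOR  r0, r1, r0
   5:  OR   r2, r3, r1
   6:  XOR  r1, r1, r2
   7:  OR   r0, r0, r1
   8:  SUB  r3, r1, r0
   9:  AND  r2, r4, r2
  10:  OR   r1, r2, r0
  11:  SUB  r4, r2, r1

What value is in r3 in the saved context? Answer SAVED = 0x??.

SAVED = 0xdf

after  0: r0=0xe4 r1=0x72 r2=0xa5 r3=0xff r4=0xa5  N=0 Z=0
after  1: r0=0xe4 r1=0x72 r2=0xa5 r3=0x96 r4=0xa5  N=1 Z=0
after  2: r0=0xe4 r1=0x41 r2=0xa5 r3=0x96 r4=0xa5  N=0 Z=0
after  3: r0=0xe4 r1=0x41 r2=0xe4 r3=0x96 r4=0xa5  N=0 Z=0
after  4: r0=0xa5 r1=0x41 r2=0xe4 r3=0x96 r4=0xa5  N=1 Z=0
after  5: r0=0xa5 r1=0x41 r2=0xd7 r3=0x96 r4=0xa5  N=1 Z=0
after  6: r0=0xa5 r1=0x96 r2=0xd7 r3=0x96 r4=0xa5  N=1 Z=0
after  7: r0=0xb7 r1=0x96 r2=0xd7 r3=0x96 r4=0xa5  N=1 Z=0
after  8: r0=0xb7 r1=0x96 r2=0xd7 r3=0xdf r4=0xa5  N=1 Z=0
-- IRQ taken; context saved, return-PC = 9 --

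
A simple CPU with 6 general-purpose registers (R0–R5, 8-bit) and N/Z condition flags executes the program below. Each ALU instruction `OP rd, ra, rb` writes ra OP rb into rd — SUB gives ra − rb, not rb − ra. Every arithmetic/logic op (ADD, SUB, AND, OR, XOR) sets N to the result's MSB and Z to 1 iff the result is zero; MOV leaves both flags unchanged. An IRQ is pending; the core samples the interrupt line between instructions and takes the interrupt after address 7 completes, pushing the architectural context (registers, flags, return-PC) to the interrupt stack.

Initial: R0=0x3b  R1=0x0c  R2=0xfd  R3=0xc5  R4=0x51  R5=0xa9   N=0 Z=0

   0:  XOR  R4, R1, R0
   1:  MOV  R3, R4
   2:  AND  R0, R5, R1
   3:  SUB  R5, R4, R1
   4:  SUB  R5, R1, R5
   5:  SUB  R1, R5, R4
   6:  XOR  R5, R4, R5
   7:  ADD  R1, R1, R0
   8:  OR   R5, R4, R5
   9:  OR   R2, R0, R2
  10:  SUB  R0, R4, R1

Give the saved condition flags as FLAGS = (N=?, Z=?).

FLAGS = (N=1, Z=0)

after  0: R0=0x3b R1=0x0c R2=0xfd R3=0xc5 R4=0x37 R5=0xa9  N=0 Z=0
after  1: R0=0x3b R1=0x0c R2=0xfd R3=0x37 R4=0x37 R5=0xa9  N=0 Z=0
after  2: R0=0x08 R1=0x0c R2=0xfd R3=0x37 R4=0x37 R5=0xa9  N=0 Z=0
after  3: R0=0x08 R1=0x0c R2=0xfd R3=0x37 R4=0x37 R5=0x2b  N=0 Z=0
after  4: R0=0x08 R1=0x0c R2=0xfd R3=0x37 R4=0x37 R5=0xe1  N=1 Z=0
after  5: R0=0x08 R1=0xaa R2=0xfd R3=0x37 R4=0x37 R5=0xe1  N=1 Z=0
after  6: R0=0x08 R1=0xaa R2=0xfd R3=0x37 R4=0x37 R5=0xd6  N=1 Z=0
after  7: R0=0x08 R1=0xb2 R2=0xfd R3=0x37 R4=0x37 R5=0xd6  N=1 Z=0
-- IRQ taken; context saved, return-PC = 8 --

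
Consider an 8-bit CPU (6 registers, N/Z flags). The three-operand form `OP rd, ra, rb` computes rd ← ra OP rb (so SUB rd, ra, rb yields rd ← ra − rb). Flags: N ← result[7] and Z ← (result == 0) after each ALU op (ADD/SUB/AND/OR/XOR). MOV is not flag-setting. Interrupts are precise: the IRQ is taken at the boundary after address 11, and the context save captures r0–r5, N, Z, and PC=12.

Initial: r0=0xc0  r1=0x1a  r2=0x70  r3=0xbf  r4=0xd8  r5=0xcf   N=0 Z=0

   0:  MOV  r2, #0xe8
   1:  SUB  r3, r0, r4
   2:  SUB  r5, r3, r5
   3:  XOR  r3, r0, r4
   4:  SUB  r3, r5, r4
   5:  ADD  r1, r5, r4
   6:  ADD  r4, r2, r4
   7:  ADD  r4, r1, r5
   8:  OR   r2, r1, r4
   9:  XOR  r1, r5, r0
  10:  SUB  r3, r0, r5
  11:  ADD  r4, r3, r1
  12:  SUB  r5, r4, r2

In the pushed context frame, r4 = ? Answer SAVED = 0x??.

SAVED = 0x80

after  0: r0=0xc0 r1=0x1a r2=0xe8 r3=0xbf r4=0xd8 r5=0xcf  N=0 Z=0
after  1: r0=0xc0 r1=0x1a r2=0xe8 r3=0xe8 r4=0xd8 r5=0xcf  N=1 Z=0
after  2: r0=0xc0 r1=0x1a r2=0xe8 r3=0xe8 r4=0xd8 r5=0x19  N=0 Z=0
after  3: r0=0xc0 r1=0x1a r2=0xe8 r3=0x18 r4=0xd8 r5=0x19  N=0 Z=0
after  4: r0=0xc0 r1=0x1a r2=0xe8 r3=0x41 r4=0xd8 r5=0x19  N=0 Z=0
after  5: r0=0xc0 r1=0xf1 r2=0xe8 r3=0x41 r4=0xd8 r5=0x19  N=1 Z=0
after  6: r0=0xc0 r1=0xf1 r2=0xe8 r3=0x41 r4=0xc0 r5=0x19  N=1 Z=0
after  7: r0=0xc0 r1=0xf1 r2=0xe8 r3=0x41 r4=0x0a r5=0x19  N=0 Z=0
after  8: r0=0xc0 r1=0xf1 r2=0xfb r3=0x41 r4=0x0a r5=0x19  N=1 Z=0
after  9: r0=0xc0 r1=0xd9 r2=0xfb r3=0x41 r4=0x0a r5=0x19  N=1 Z=0
after 10: r0=0xc0 r1=0xd9 r2=0xfb r3=0xa7 r4=0x0a r5=0x19  N=1 Z=0
after 11: r0=0xc0 r1=0xd9 r2=0xfb r3=0xa7 r4=0x80 r5=0x19  N=1 Z=0
-- IRQ taken; context saved, return-PC = 12 --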